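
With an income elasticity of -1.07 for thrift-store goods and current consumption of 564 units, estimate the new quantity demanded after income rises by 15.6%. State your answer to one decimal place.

%ΔQ ≈ η × %ΔI = -1.07 × 15.6% = -16.692%.
New Q ≈ 564 × (1 − 0.16692) = 469.9.

469.9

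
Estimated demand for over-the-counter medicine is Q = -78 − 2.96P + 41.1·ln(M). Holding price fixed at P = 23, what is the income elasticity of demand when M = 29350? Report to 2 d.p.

0.15

At P = 23, M = 29350: Q = 276.718.
Holding P constant, ∂Q/∂M = 41.1/M = 0.00140034.
η_M = (∂Q/∂M)·(M/Q) = 0.00140034 × (29350/276.718) = 0.15.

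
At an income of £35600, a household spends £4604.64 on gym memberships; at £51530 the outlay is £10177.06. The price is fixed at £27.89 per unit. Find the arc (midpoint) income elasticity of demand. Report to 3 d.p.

With a constant price, Q₁ = 4604.64/27.89 = 165.100 and Q₂ = 10177.06/27.89 = 364.900 (equivalently, work directly with expenditure since P cancels).
Midpoint %ΔQ = (10177.06 − 4604.64)/7390.85 = 0.75396; midpoint %ΔI = (51530 − 35600)/43565 = 0.36566.
η = 0.75396 / 0.36566 = 2.062.

2.062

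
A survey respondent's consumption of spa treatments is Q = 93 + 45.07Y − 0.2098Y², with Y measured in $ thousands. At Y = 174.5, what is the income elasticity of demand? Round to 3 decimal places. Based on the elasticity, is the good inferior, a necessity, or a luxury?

At Y = 174.5: Q = 1569.2526.
dQ/dY = 45.07 − 0.4196Y = -28.15020.
η = (dQ/dY)·(Y/Q) = -28.15020 × (174.5/1569.2526) = -3.130.
η < 0 ⇒ inferior good.

-3.130 (inferior good)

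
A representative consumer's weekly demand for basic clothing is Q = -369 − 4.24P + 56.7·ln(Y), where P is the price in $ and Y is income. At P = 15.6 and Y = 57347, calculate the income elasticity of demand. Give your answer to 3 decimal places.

At P = 15.6, Y = 57347: Q = 186.111.
Holding P constant, ∂Q/∂Y = 56.7/Y = 0.000988718.
η_Y = (∂Q/∂Y)·(Y/Q) = 0.000988718 × (57347/186.111) = 0.305.

0.305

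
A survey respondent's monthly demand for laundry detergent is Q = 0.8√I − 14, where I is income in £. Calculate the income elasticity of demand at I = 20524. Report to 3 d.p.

At I = 20524: Q = 100.610.
dQ/dI = 0.8/(2√I) = 0.00279209 at this income.
η = (dQ/dI)·(I/Q) = 0.00279209 × (20524/100.610) = 0.570.

0.570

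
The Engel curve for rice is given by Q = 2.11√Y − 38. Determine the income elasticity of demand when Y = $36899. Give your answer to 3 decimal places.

At Y = 36899: Q = 367.312.
dQ/dY = 2.11/(2√Y) = 0.00549219 at this income.
η = (dQ/dY)·(Y/Q) = 0.00549219 × (36899/367.312) = 0.552.

0.552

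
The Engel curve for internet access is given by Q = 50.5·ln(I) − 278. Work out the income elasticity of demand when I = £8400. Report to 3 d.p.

At I = 8400: Q = 178.317.
dQ/dI = 50.5/I = 0.0060119 at this income.
η = (dQ/dI)·(I/Q) = 0.0060119 × (8400/178.317) = 0.283.

0.283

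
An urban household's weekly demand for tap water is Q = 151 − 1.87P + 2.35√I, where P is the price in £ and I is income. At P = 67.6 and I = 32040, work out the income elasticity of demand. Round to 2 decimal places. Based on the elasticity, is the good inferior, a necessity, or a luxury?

0.47 (necessity)

At P = 67.6, I = 32040: Q = 445.231.
Holding P constant, ∂Q/∂I = 2.35/(2√I) = 0.00656435.
η_I = (∂Q/∂I)·(I/Q) = 0.00656435 × (32040/445.231) = 0.47.
Since 0 < η < 1, this is a necessity.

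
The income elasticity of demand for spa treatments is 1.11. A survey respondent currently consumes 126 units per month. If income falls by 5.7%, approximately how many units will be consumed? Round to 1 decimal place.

118.0

%ΔQ ≈ η × %ΔI = 1.11 × (-5.7%) = -6.327%.
New Q ≈ 126 × (1 − 0.06327) = 118.0.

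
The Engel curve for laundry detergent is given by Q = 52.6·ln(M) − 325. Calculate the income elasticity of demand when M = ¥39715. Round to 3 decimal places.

At M = 39715: Q = 232.007.
dQ/dM = 52.6/M = 0.00132444 at this income.
η = (dQ/dM)·(M/Q) = 0.00132444 × (39715/232.007) = 0.227.

0.227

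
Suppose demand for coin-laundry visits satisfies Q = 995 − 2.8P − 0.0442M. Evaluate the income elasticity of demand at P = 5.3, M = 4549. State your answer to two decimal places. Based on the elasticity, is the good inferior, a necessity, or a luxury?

-0.26 (inferior good)

At P = 5.3, M = 4549: Q = 779.094.
Holding P constant, ∂Q/∂M = −0.0442.
η_M = (∂Q/∂M)·(M/Q) = -0.0442 × (4549/779.094) = -0.26.
Since η < 0, this is an inferior good.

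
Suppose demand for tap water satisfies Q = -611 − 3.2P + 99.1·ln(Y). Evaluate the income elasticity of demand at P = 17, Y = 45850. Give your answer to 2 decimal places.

At P = 17, Y = 45850: Q = 398.253.
Holding P constant, ∂Q/∂Y = 99.1/Y = 0.0021614.
η_Y = (∂Q/∂Y)·(Y/Q) = 0.0021614 × (45850/398.253) = 0.25.

0.25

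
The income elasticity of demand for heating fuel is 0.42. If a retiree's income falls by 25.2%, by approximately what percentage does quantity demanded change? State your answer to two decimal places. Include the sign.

-10.58%

%ΔQ ≈ η × %ΔI = 0.42 × (-25.2%) = -10.58%.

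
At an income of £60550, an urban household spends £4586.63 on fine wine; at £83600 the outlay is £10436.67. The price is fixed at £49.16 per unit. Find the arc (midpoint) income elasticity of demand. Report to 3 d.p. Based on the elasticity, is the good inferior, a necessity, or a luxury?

2.435 (luxury)

With a constant price, Q₁ = 4586.63/49.16 = 93.300 and Q₂ = 10436.67/49.16 = 212.300 (equivalently, work directly with expenditure since P cancels).
Midpoint %ΔQ = (10436.67 − 4586.63)/7511.65 = 0.77880; midpoint %ΔI = (83600 − 60550)/72075 = 0.31981.
η = 0.77880 / 0.31981 = 2.435.
η > 1 ⇒ luxury.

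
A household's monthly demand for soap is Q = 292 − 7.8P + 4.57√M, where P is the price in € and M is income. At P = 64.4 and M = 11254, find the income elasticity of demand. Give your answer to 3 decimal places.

At P = 64.4, M = 11254: Q = 274.488.
Holding P constant, ∂Q/∂M = 4.57/(2√M) = 0.0215394.
η_M = (∂Q/∂M)·(M/Q) = 0.0215394 × (11254/274.488) = 0.883.

0.883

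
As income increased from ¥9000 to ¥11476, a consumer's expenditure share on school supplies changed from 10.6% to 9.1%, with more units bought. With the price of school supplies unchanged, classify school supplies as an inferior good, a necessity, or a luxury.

Quantity rises but the budget share falls as income rises, so 0 < η < 1.

necessity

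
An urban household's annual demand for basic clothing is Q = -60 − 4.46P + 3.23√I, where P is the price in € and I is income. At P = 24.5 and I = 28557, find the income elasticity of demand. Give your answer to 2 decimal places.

0.72

At P = 24.5, I = 28557: Q = 376.562.
Holding P constant, ∂Q/∂I = 3.23/(2√I) = 0.00955688.
η_I = (∂Q/∂I)·(I/Q) = 0.00955688 × (28557/376.562) = 0.72.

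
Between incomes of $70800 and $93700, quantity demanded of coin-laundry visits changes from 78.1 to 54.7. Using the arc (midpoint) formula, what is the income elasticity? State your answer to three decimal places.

ΔQ = 54.7 − 78.1 = -23.4; midpoint Q̄ = (78.1 + 54.7)/2 = 66.4.
ΔI = 93700 − 70800 = 22900; midpoint Ī = (70800 + 93700)/2 = 82250.
η = (ΔQ/Q̄) ÷ (ΔI/Ī) = (-23.4/66.4) ÷ (22900/82250) = -1.266.

-1.266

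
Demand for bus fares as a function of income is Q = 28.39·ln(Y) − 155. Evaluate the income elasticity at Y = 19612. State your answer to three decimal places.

At Y = 19612: Q = 125.604.
dQ/dY = 28.39/Y = 0.00144758 at this income.
η = (dQ/dY)·(Y/Q) = 0.00144758 × (19612/125.604) = 0.226.

0.226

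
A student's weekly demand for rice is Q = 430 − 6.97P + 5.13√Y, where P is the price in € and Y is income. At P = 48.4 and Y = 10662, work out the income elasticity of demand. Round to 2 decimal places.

At P = 48.4, Y = 10662: Q = 622.360.
Holding P constant, ∂Q/∂Y = 5.13/(2√Y) = 0.0248409.
η_Y = (∂Q/∂Y)·(Y/Q) = 0.0248409 × (10662/622.360) = 0.43.

0.43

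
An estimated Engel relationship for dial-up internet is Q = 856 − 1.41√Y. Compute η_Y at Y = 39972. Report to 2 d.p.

-0.25

At Y = 39972: Q = 574.099.
dQ/dY = -1.41/(2√Y) = -0.00352623 at this income.
η = (dQ/dY)·(Y/Q) = -0.00352623 × (39972/574.099) = -0.25.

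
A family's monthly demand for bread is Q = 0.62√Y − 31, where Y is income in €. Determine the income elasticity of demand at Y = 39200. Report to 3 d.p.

0.669

At Y = 39200: Q = 91.754.
dQ/dY = 0.62/(2√Y) = 0.00156574 at this income.
η = (dQ/dY)·(Y/Q) = 0.00156574 × (39200/91.754) = 0.669.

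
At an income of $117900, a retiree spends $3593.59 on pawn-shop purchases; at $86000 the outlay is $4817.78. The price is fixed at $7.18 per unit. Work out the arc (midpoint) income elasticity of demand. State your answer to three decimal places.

With a constant price, Q₁ = 3593.59/7.18 = 500.500 and Q₂ = 4817.78/7.18 = 671.000 (equivalently, work directly with expenditure since P cancels).
Midpoint %ΔQ = (4817.78 − 3593.59)/4205.68 = 0.29108; midpoint %ΔI = (86000 − 117900)/101950 = -0.31290.
η = 0.29108 / -0.31290 = -0.930.

-0.930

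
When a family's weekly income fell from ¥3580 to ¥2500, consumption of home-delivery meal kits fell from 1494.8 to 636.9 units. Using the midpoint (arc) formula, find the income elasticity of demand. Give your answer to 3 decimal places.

ΔQ = 636.9 − 1494.8 = -857.9; midpoint Q̄ = (1494.8 + 636.9)/2 = 1065.85.
ΔI = 2500 − 3580 = -1080; midpoint Ī = (3580 + 2500)/2 = 3040.
η = (ΔQ/Q̄) ÷ (ΔI/Ī) = (-857.9/1065.85) ÷ (-1080/3040) = 2.266.

2.266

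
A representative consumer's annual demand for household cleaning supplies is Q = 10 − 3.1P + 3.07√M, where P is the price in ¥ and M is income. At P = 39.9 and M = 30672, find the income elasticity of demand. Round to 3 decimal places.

At P = 39.9, M = 30672: Q = 423.972.
Holding P constant, ∂Q/∂M = 3.07/(2√M) = 0.00876471.
η_M = (∂Q/∂M)·(M/Q) = 0.00876471 × (30672/423.972) = 0.634.

0.634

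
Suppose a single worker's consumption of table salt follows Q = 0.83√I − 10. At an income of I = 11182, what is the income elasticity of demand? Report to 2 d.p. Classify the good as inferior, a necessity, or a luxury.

At I = 11182: Q = 77.768.
dQ/dI = 0.83/(2√I) = 0.00392454 at this income.
η = (dQ/dI)·(I/Q) = 0.00392454 × (11182/77.768) = 0.56.
Since 0 < η < 1, the good is a necessity.

0.56 (necessity)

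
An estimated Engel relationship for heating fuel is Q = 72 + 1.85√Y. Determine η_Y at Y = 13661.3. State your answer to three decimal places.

At Y = 13661.3: Q = 288.231.
dQ/dY = 1.85/(2√Y) = 0.00791399 at this income.
η = (dQ/dY)·(Y/Q) = 0.00791399 × (13661.3/288.231) = 0.375.

0.375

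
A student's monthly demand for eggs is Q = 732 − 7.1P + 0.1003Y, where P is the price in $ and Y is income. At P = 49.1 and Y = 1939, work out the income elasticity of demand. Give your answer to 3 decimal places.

At P = 49.1, Y = 1939: Q = 577.872.
Holding P constant, ∂Q/∂Y = 0.1003.
η_Y = (∂Q/∂Y)·(Y/Q) = 0.1003 × (1939/577.872) = 0.337.

0.337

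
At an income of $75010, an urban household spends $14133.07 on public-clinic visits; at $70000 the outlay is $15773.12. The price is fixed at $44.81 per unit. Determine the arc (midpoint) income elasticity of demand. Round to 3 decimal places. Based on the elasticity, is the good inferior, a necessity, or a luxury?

-1.587 (inferior good)

With a constant price, Q₁ = 14133.07/44.81 = 315.400 and Q₂ = 15773.12/44.81 = 352.000 (equivalently, work directly with expenditure since P cancels).
Midpoint %ΔQ = (15773.12 − 14133.07)/14953.10 = 0.10968; midpoint %ΔI = (70000 − 75010)/72505 = -0.06910.
η = 0.10968 / -0.06910 = -1.587.
η < 0 ⇒ inferior good.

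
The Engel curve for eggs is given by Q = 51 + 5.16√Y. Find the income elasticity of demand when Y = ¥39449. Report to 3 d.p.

At Y = 39449: Q = 1075.867.
dQ/dY = 5.16/(2√Y) = 0.0129898 at this income.
η = (dQ/dY)·(Y/Q) = 0.0129898 × (39449/1075.867) = 0.476.

0.476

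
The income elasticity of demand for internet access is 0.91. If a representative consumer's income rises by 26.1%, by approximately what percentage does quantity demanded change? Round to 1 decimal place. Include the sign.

23.8%

%ΔQ ≈ η × %ΔI = 0.91 × 26.1% = 23.8%.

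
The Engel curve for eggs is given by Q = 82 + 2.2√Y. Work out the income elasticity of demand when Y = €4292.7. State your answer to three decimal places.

0.319

At Y = 4292.7: Q = 226.141.
dQ/dY = 2.2/(2√Y) = 0.0167891 at this income.
η = (dQ/dY)·(Y/Q) = 0.0167891 × (4292.7/226.141) = 0.319.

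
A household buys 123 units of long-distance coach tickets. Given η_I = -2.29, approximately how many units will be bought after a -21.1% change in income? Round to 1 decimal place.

182.4

%ΔQ ≈ η × %ΔI = -2.29 × (-21.1%) = 48.319%.
New Q ≈ 123 × (1 + 0.48319) = 182.4.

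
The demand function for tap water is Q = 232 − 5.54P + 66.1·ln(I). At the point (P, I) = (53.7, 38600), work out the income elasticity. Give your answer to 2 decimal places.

At P = 53.7, I = 38600: Q = 632.585.
Holding P constant, ∂Q/∂I = 66.1/I = 0.00171244.
η_I = (∂Q/∂I)·(I/Q) = 0.00171244 × (38600/632.585) = 0.10.

0.10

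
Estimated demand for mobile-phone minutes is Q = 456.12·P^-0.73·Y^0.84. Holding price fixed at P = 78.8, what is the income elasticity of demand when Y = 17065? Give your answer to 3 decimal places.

For a multiplicative demand Q = A·P^α·Y^β, the income elasticity is β everywhere.
Here β = 0.84, so η = 0.840.

0.840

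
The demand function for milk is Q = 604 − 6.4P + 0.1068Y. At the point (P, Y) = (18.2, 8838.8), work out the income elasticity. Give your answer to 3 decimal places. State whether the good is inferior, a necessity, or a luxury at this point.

At P = 18.2, Y = 8838.8: Q = 1431.504.
Holding P constant, ∂Q/∂Y = 0.1068.
η_Y = (∂Q/∂Y)·(Y/Q) = 0.1068 × (8838.8/1431.504) = 0.659.
Since 0 < η < 1, this is a necessity.

0.659 (necessity)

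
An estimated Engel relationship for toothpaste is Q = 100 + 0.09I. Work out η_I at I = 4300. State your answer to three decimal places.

At I = 4300: Q = 487.000.
dQ/dI = 0.09.
η = (dQ/dI)·(I/Q) = 0.09 × (4300/487.000) = 0.795.

0.795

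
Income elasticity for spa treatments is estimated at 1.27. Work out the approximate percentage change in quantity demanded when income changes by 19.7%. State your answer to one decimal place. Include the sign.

25.0%

%ΔQ ≈ η × %ΔI = 1.27 × 19.7% = 25.0%.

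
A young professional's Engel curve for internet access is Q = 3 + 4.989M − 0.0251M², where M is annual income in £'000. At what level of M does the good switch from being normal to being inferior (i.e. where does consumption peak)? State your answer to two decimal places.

99.38

dQ/dM = 4.989 − 0.0502M.
The good is inferior where dQ/dM < 0. Setting dQ/dM = 0 gives M = 4.989 / 0.0502 = 99.38.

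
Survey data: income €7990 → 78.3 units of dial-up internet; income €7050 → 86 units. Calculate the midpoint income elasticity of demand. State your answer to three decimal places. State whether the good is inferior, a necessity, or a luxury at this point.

-0.750 (inferior good)

ΔQ = 86 − 78.3 = 7.7; midpoint Q̄ = (78.3 + 86)/2 = 82.15.
ΔI = 7050 − 7990 = -940; midpoint Ī = (7990 + 7050)/2 = 7520.
η = (ΔQ/Q̄) ÷ (ΔI/Ī) = (7.7/82.15) ÷ (-940/7520) = -0.750.
η < 0 ⇒ inferior good.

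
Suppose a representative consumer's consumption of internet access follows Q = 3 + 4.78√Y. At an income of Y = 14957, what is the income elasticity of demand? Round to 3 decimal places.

At Y = 14957: Q = 587.588.
dQ/dY = 4.78/(2√Y) = 0.0195423 at this income.
η = (dQ/dY)·(Y/Q) = 0.0195423 × (14957/587.588) = 0.497.

0.497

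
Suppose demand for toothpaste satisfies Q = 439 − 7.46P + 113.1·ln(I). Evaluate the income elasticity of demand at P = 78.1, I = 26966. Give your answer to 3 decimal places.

0.112

At P = 78.1, I = 26966: Q = 1010.258.
Holding P constant, ∂Q/∂I = 113.1/I = 0.00419417.
η_I = (∂Q/∂I)·(I/Q) = 0.00419417 × (26966/1010.258) = 0.112.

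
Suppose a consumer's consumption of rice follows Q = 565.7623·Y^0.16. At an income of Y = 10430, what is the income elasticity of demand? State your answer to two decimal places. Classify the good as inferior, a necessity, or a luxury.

For Q = A·Y^β the income elasticity is constant and equal to β.
Here β = 0.16, so η = 0.16.
Since 0 < η < 1, the good is a necessity.

0.16 (necessity)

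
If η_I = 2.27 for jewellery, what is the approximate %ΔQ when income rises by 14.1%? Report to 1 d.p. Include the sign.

%ΔQ ≈ η × %ΔI = 2.27 × 14.1% = 32.0%.

32.0%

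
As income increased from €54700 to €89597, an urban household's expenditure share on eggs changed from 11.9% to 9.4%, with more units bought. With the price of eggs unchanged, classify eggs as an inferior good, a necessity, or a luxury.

Quantity rises but the budget share falls as income rises, so 0 < η < 1.

necessity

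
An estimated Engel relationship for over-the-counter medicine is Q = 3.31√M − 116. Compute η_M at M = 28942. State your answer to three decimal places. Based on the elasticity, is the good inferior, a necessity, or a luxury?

At M = 28942: Q = 447.109.
dQ/dM = 3.31/(2√M) = 0.00972823 at this income.
η = (dQ/dM)·(M/Q) = 0.00972823 × (28942/447.109) = 0.630.
Since 0 < η < 1, the good is a necessity.

0.630 (necessity)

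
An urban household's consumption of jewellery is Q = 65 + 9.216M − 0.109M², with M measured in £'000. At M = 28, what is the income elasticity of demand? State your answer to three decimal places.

0.367

At M = 28: Q = 237.5920.
dQ/dM = 9.216 − 0.218M = 3.11200.
η = (dQ/dM)·(M/Q) = 3.11200 × (28/237.5920) = 0.367.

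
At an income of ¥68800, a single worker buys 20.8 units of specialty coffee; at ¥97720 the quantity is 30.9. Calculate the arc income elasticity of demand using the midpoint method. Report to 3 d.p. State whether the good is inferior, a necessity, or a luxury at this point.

ΔQ = 30.9 − 20.8 = 10.1; midpoint Q̄ = (20.8 + 30.9)/2 = 25.85.
ΔI = 97720 − 68800 = 28920; midpoint Ī = (68800 + 97720)/2 = 83260.
η = (ΔQ/Q̄) ÷ (ΔI/Ī) = (10.1/25.85) ÷ (28920/83260) = 1.125.
η > 1 ⇒ luxury.

1.125 (luxury)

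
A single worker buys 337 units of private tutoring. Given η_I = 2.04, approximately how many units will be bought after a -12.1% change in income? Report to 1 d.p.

%ΔQ ≈ η × %ΔI = 2.04 × (-12.1%) = -24.684%.
New Q ≈ 337 × (1 − 0.24684) = 253.8.

253.8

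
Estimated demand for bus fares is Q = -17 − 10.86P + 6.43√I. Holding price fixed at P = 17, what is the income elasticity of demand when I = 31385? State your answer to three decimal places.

0.608

At P = 17, I = 31385: Q = 937.507.
Holding P constant, ∂Q/∂I = 6.43/(2√I) = 0.0181476.
η_I = (∂Q/∂I)·(I/Q) = 0.0181476 × (31385/937.507) = 0.608.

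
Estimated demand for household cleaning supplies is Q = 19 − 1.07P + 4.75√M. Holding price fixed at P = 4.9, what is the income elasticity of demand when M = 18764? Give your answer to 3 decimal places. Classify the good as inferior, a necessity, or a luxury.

At P = 4.9, M = 18764: Q = 664.420.
Holding P constant, ∂Q/∂M = 4.75/(2√M) = 0.0173381.
η_M = (∂Q/∂M)·(M/Q) = 0.0173381 × (18764/664.420) = 0.490.
Since 0 < η < 1, this is a necessity.

0.490 (necessity)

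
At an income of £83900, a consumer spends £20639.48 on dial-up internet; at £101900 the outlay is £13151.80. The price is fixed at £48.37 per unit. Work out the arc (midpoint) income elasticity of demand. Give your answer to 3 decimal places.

With a constant price, Q₁ = 20639.48/48.37 = 426.700 and Q₂ = 13151.80/48.37 = 271.900 (equivalently, work directly with expenditure since P cancels).
Midpoint %ΔQ = (13151.80 − 20639.48)/16895.64 = -0.44317; midpoint %ΔI = (101900 − 83900)/92900 = 0.19376.
η = -0.44317 / 0.19376 = -2.287.

-2.287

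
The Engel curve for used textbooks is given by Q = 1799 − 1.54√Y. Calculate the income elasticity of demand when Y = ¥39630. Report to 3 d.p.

-0.103

At Y = 39630: Q = 1492.428.
dQ/dY = -1.54/(2√Y) = -0.00386793 at this income.
η = (dQ/dY)·(Y/Q) = -0.00386793 × (39630/1492.428) = -0.103.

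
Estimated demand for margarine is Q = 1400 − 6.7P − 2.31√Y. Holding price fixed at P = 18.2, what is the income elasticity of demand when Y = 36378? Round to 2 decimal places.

At P = 18.2, Y = 36378: Q = 837.473.
Holding P constant, ∂Q/∂Y = -2.31/(2√Y) = -0.00605568.
η_Y = (∂Q/∂Y)·(Y/Q) = -0.00605568 × (36378/837.473) = -0.26.

-0.26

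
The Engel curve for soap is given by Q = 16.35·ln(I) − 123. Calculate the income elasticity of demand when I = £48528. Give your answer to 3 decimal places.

0.306

At I = 48528: Q = 53.415.
dQ/dI = 16.35/I = 0.000336919 at this income.
η = (dQ/dI)·(I/Q) = 0.000336919 × (48528/53.415) = 0.306.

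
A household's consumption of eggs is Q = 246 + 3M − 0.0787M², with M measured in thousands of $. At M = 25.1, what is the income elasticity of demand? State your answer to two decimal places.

At M = 25.1: Q = 271.7182.
dQ/dM = 3 − 0.1574M = -0.95074.
η = (dQ/dM)·(M/Q) = -0.95074 × (25.1/271.7182) = -0.09.

-0.09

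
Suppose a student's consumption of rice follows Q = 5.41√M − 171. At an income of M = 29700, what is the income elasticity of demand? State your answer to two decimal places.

At M = 29700: Q = 761.343.
dQ/dM = 5.41/(2√M) = 0.015696 at this income.
η = (dQ/dM)·(M/Q) = 0.015696 × (29700/761.343) = 0.61.

0.61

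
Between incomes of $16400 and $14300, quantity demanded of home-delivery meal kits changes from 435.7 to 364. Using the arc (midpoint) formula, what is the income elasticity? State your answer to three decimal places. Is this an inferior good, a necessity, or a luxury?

ΔQ = 364 − 435.7 = -71.7; midpoint Q̄ = (435.7 + 364)/2 = 399.85.
ΔI = 14300 − 16400 = -2100; midpoint Ī = (16400 + 14300)/2 = 15350.
η = (ΔQ/Q̄) ÷ (ΔI/Ī) = (-71.7/399.85) ÷ (-2100/15350) = 1.311.
η > 1 ⇒ luxury.

1.311 (luxury)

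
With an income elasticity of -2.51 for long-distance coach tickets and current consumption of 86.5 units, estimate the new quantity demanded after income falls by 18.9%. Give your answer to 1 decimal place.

127.5

%ΔQ ≈ η × %ΔI = -2.51 × (-18.9%) = 47.439%.
New Q ≈ 86.5 × (1 + 0.47439) = 127.5.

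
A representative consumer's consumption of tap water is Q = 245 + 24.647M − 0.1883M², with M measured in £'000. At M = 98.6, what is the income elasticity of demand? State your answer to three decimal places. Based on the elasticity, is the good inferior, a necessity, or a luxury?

At M = 98.6: Q = 844.5491.
dQ/dM = 24.647 − 0.3766M = -12.48576.
η = (dQ/dM)·(M/Q) = -12.48576 × (98.6/844.5491) = -1.458.
η < 0 ⇒ inferior good.

-1.458 (inferior good)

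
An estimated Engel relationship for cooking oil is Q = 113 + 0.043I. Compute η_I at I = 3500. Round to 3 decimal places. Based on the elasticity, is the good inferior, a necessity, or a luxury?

At I = 3500: Q = 263.500.
dQ/dI = 0.043.
η = (dQ/dI)·(I/Q) = 0.043 × (3500/263.500) = 0.571.
Since 0 < η < 1, the good is a necessity.

0.571 (necessity)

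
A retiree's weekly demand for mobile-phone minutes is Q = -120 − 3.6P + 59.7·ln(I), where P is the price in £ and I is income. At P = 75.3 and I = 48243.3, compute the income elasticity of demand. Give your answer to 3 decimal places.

At P = 75.3, I = 48243.3: Q = 252.726.
Holding P constant, ∂Q/∂I = 59.7/I = 0.00123748.
η_I = (∂Q/∂I)·(I/Q) = 0.00123748 × (48243.3/252.726) = 0.236.

0.236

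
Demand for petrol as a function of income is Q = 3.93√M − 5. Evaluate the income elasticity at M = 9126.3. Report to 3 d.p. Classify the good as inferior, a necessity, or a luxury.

At M = 9126.3: Q = 370.439.
dQ/dM = 3.93/(2√M) = 0.0205691 at this income.
η = (dQ/dM)·(M/Q) = 0.0205691 × (9126.3/370.439) = 0.507.
Since 0 < η < 1, the good is a necessity.

0.507 (necessity)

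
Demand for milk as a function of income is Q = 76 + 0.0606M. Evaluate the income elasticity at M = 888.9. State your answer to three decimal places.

At M = 888.9: Q = 129.867.
dQ/dM = 0.0606.
η = (dQ/dM)·(M/Q) = 0.0606 × (888.9/129.867) = 0.415.

0.415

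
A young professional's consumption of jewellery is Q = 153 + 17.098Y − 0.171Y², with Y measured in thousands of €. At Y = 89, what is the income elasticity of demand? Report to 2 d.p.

At Y = 89: Q = 320.2310.
dQ/dY = 17.098 − 0.342Y = -13.34000.
η = (dQ/dY)·(Y/Q) = -13.34000 × (89/320.2310) = -3.71.

-3.71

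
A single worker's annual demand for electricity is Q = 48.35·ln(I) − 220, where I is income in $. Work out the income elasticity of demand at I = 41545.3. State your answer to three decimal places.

0.164

At I = 41545.3: Q = 294.180.
dQ/dI = 48.35/I = 0.00116379 at this income.
η = (dQ/dI)·(I/Q) = 0.00116379 × (41545.3/294.180) = 0.164.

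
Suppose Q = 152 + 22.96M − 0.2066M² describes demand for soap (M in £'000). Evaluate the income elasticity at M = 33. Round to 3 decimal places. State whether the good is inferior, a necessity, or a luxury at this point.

At M = 33: Q = 684.6926.
dQ/dM = 22.96 − 0.4132M = 9.32440.
η = (dQ/dM)·(M/Q) = 9.32440 × (33/684.6926) = 0.449.
0 < η < 1 ⇒ necessity.

0.449 (necessity)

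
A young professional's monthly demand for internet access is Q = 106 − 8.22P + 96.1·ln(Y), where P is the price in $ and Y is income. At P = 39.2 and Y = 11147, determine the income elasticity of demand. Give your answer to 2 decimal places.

At P = 39.2, Y = 11147: Q = 679.325.
Holding P constant, ∂Q/∂Y = 96.1/Y = 0.00862115.
η_Y = (∂Q/∂Y)·(Y/Q) = 0.00862115 × (11147/679.325) = 0.14.

0.14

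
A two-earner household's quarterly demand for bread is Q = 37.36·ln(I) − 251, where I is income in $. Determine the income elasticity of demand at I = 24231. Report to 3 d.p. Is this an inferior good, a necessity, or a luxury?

0.296 (necessity)

At I = 24231: Q = 126.164.
dQ/dI = 37.36/I = 0.00154183 at this income.
η = (dQ/dI)·(I/Q) = 0.00154183 × (24231/126.164) = 0.296.
Since 0 < η < 1, the good is a necessity.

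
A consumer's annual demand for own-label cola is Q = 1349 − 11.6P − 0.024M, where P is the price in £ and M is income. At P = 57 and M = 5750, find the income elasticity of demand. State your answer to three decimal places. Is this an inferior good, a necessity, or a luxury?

-0.251 (inferior good)

At P = 57, M = 5750: Q = 549.800.
Holding P constant, ∂Q/∂M = −0.024.
η_M = (∂Q/∂M)·(M/Q) = -0.024 × (5750/549.800) = -0.251.
Since η < 0, this is an inferior good.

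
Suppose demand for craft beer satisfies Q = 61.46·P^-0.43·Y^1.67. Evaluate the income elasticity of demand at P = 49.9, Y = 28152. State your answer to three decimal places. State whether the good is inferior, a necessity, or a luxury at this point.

1.670 (luxury)

For a multiplicative demand Q = A·P^α·Y^β, the income elasticity is β everywhere.
Here β = 1.67, so η = 1.670.
Since η > 1, this is a luxury.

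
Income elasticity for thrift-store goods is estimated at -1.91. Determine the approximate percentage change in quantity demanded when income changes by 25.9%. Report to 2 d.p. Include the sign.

%ΔQ ≈ η × %ΔI = -1.91 × 25.9% = -49.47%.

-49.47%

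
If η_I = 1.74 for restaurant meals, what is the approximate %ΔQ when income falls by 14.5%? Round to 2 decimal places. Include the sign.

%ΔQ ≈ η × %ΔI = 1.74 × (-14.5%) = -25.23%.

-25.23%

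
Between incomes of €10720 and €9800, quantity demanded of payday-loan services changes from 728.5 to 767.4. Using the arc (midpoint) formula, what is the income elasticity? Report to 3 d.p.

ΔQ = 767.4 − 728.5 = 38.9; midpoint Q̄ = (728.5 + 767.4)/2 = 747.95.
ΔI = 9800 − 10720 = -920; midpoint Ī = (10720 + 9800)/2 = 10260.
η = (ΔQ/Q̄) ÷ (ΔI/Ī) = (38.9/747.95) ÷ (-920/10260) = -0.580.

-0.580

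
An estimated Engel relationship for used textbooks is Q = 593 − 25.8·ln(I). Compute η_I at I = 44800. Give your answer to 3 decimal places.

At I = 44800: Q = 316.683.
dQ/dI = -25.8/I = -0.000575893 at this income.
η = (dQ/dI)·(I/Q) = -0.000575893 × (44800/316.683) = -0.081.

-0.081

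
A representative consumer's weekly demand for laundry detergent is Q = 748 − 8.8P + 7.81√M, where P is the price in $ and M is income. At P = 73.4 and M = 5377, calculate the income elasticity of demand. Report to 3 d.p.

0.424

At P = 73.4, M = 5377: Q = 674.772.
Holding P constant, ∂Q/∂M = 7.81/(2√M) = 0.0532539.
η_M = (∂Q/∂M)·(M/Q) = 0.0532539 × (5377/674.772) = 0.424.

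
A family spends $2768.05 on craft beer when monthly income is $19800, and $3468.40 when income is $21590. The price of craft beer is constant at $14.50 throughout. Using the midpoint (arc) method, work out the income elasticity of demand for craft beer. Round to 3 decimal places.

2.597

With a constant price, Q₁ = 2768.05/14.50 = 190.900 and Q₂ = 3468.40/14.50 = 239.200 (equivalently, work directly with expenditure since P cancels).
Midpoint %ΔQ = (3468.40 − 2768.05)/3118.23 = 0.22460; midpoint %ΔI = (21590 − 19800)/20695 = 0.08649.
η = 0.22460 / 0.08649 = 2.597.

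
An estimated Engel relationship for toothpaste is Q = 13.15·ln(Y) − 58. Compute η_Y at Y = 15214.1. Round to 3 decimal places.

0.192

At Y = 15214.1: Q = 68.634.
dQ/dY = 13.15/Y = 0.00086433 at this income.
η = (dQ/dY)·(Y/Q) = 0.00086433 × (15214.1/68.634) = 0.192.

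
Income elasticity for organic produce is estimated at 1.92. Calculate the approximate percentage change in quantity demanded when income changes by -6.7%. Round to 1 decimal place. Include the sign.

-12.9%

%ΔQ ≈ η × %ΔI = 1.92 × (-6.7%) = -12.9%.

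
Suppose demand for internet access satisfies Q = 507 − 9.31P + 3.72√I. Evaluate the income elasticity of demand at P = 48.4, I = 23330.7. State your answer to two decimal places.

0.45

At P = 48.4, I = 23330.7: Q = 624.603.
Holding P constant, ∂Q/∂I = 3.72/(2√I) = 0.0121772.
η_I = (∂Q/∂I)·(I/Q) = 0.0121772 × (23330.7/624.603) = 0.45.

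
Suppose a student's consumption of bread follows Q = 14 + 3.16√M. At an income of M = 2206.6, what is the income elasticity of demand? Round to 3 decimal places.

At M = 2206.6: Q = 162.439.
dQ/dM = 3.16/(2√M) = 0.0336353 at this income.
η = (dQ/dM)·(M/Q) = 0.0336353 × (2206.6/162.439) = 0.457.

0.457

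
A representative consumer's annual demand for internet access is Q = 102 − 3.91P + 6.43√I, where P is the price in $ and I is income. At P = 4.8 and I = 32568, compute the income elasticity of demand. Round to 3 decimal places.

0.467

At P = 4.8, I = 32568: Q = 1243.629.
Holding P constant, ∂Q/∂I = 6.43/(2√I) = 0.017815.
η_I = (∂Q/∂I)·(I/Q) = 0.017815 × (32568/1243.629) = 0.467.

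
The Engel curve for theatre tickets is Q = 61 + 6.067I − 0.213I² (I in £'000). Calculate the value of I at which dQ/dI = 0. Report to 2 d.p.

dQ/dI = 6.067 − 0.426I.
The good is inferior where dQ/dI < 0. Setting dQ/dI = 0 gives I = 6.067 / 0.426 = 14.24.

14.24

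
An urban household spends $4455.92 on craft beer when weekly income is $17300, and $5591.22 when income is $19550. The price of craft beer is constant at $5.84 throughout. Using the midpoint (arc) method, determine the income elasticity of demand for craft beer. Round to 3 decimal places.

1.851

With a constant price, Q₁ = 4455.92/5.84 = 763.000 and Q₂ = 5591.22/5.84 = 957.401 (equivalently, work directly with expenditure since P cancels).
Midpoint %ΔQ = (5591.22 − 4455.92)/5023.57 = 0.22599; midpoint %ΔI = (19550 − 17300)/18425 = 0.12212.
η = 0.22599 / 0.12212 = 1.851.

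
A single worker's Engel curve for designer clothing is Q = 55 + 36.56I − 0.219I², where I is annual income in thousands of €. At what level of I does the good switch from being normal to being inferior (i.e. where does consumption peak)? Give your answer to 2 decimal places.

dQ/dI = 36.56 − 0.438I.
The good is inferior where dQ/dI < 0. Setting dQ/dI = 0 gives I = 36.56 / 0.438 = 83.47.

83.47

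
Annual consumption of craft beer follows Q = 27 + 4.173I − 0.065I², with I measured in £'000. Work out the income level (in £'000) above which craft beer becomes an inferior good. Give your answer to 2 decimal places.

32.10

dQ/dI = 4.173 − 0.13I.
The good is inferior where dQ/dI < 0. Setting dQ/dI = 0 gives I = 4.173 / 0.13 = 32.10.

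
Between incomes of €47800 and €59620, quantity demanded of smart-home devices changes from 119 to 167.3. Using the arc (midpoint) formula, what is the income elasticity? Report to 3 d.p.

1.533

ΔQ = 167.3 − 119 = 48.3; midpoint Q̄ = (119 + 167.3)/2 = 143.15.
ΔI = 59620 − 47800 = 11820; midpoint Ī = (47800 + 59620)/2 = 53710.
η = (ΔQ/Q̄) ÷ (ΔI/Ī) = (48.3/143.15) ÷ (11820/53710) = 1.533.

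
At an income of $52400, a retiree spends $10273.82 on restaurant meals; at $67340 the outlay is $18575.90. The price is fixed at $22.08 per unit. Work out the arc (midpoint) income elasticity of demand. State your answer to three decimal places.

With a constant price, Q₁ = 10273.82/22.08 = 465.300 and Q₂ = 18575.90/22.08 = 841.300 (equivalently, work directly with expenditure since P cancels).
Midpoint %ΔQ = (18575.90 − 10273.82)/14424.86 = 0.57554; midpoint %ΔI = (67340 − 52400)/59870 = 0.24954.
η = 0.57554 / 0.24954 = 2.306.

2.306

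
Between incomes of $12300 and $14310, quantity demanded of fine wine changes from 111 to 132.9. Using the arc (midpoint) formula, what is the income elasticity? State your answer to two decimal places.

ΔQ = 132.9 − 111 = 21.9; midpoint Q̄ = (111 + 132.9)/2 = 121.95.
ΔI = 14310 − 12300 = 2010; midpoint Ī = (12300 + 14310)/2 = 13305.
η = (ΔQ/Q̄) ÷ (ΔI/Ī) = (21.9/121.95) ÷ (2010/13305) = 1.19.

1.19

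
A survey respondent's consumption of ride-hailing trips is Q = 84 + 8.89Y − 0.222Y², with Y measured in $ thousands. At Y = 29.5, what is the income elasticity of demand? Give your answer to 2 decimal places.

-0.81

At Y = 29.5: Q = 153.0595.
dQ/dY = 8.89 − 0.444Y = -4.20800.
η = (dQ/dY)·(Y/Q) = -4.20800 × (29.5/153.0595) = -0.81.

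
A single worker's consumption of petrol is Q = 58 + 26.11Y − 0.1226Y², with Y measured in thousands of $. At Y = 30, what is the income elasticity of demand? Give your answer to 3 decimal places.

At Y = 30: Q = 730.9600.
dQ/dY = 26.11 − 0.2452Y = 18.75400.
η = (dQ/dY)·(Y/Q) = 18.75400 × (30/730.9600) = 0.770.

0.770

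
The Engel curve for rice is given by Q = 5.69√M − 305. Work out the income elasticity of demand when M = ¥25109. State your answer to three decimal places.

At M = 25109: Q = 596.627.
dQ/dM = 5.69/(2√M) = 0.0179543 at this income.
η = (dQ/dM)·(M/Q) = 0.0179543 × (25109/596.627) = 0.756.

0.756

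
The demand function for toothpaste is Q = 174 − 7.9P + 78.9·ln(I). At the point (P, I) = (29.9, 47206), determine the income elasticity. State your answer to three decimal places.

0.100

At P = 29.9, I = 47206: Q = 786.934.
Holding P constant, ∂Q/∂I = 78.9/I = 0.0016714.
η_I = (∂Q/∂I)·(I/Q) = 0.0016714 × (47206/786.934) = 0.100.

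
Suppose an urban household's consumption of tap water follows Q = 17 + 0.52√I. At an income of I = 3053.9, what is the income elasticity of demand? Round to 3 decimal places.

0.314

At I = 3053.9: Q = 45.736.
dQ/dI = 0.52/(2√I) = 0.00470485 at this income.
η = (dQ/dI)·(I/Q) = 0.00470485 × (3053.9/45.736) = 0.314.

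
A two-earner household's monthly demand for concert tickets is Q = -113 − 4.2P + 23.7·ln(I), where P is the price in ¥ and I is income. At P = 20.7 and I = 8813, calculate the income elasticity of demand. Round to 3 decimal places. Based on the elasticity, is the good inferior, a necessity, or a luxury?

1.544 (luxury)

At P = 20.7, I = 8813: Q = 15.350.
Holding P constant, ∂Q/∂I = 23.7/I = 0.00268921.
η_I = (∂Q/∂I)·(I/Q) = 0.00268921 × (8813/15.350) = 1.544.
Since η > 1, this is a luxury.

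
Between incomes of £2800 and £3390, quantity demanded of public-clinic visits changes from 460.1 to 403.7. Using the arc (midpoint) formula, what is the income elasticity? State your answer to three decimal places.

ΔQ = 403.7 − 460.1 = -56.4; midpoint Q̄ = (460.1 + 403.7)/2 = 431.9.
ΔI = 3390 − 2800 = 590; midpoint Ī = (2800 + 3390)/2 = 3095.
η = (ΔQ/Q̄) ÷ (ΔI/Ī) = (-56.4/431.9) ÷ (590/3095) = -0.685.

-0.685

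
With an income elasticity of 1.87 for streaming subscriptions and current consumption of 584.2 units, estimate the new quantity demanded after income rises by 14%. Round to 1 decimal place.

%ΔQ ≈ η × %ΔI = 1.87 × 14% = 26.18%.
New Q ≈ 584.2 × (1 + 0.2618) = 737.1.

737.1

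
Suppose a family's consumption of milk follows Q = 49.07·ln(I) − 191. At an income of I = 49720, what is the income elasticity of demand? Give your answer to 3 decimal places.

At I = 49720: Q = 339.651.
dQ/dI = 49.07/I = 0.000986927 at this income.
η = (dQ/dI)·(I/Q) = 0.000986927 × (49720/339.651) = 0.144.

0.144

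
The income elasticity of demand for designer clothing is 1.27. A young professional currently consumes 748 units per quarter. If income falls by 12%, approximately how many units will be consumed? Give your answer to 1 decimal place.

634.0

%ΔQ ≈ η × %ΔI = 1.27 × (-12%) = -15.24%.
New Q ≈ 748 × (1 − 0.1524) = 634.0.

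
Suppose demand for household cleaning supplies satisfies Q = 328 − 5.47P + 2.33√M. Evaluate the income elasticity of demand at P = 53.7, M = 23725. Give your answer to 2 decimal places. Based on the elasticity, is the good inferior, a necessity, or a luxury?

At P = 53.7, M = 23725: Q = 393.149.
Holding P constant, ∂Q/∂M = 2.33/(2√M) = 0.0075635.
η_M = (∂Q/∂M)·(M/Q) = 0.0075635 × (23725/393.149) = 0.46.
Since 0 < η < 1, this is a necessity.

0.46 (necessity)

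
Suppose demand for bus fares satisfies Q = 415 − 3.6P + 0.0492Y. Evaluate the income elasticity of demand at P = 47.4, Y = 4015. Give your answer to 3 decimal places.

At P = 47.4, Y = 4015: Q = 441.898.
Holding P constant, ∂Q/∂Y = 0.0492.
η_Y = (∂Q/∂Y)·(Y/Q) = 0.0492 × (4015/441.898) = 0.447.

0.447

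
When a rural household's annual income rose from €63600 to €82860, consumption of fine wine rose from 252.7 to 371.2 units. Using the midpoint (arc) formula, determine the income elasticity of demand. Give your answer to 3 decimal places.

ΔQ = 371.2 − 252.7 = 118.5; midpoint Q̄ = (252.7 + 371.2)/2 = 311.95.
ΔI = 82860 − 63600 = 19260; midpoint Ī = (63600 + 82860)/2 = 73230.
η = (ΔQ/Q̄) ÷ (ΔI/Ī) = (118.5/311.95) ÷ (19260/73230) = 1.444.

1.444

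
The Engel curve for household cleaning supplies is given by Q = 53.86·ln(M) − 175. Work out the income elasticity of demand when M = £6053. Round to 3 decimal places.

At M = 6053: Q = 294.030.
dQ/dM = 53.86/M = 0.00889807 at this income.
η = (dQ/dM)·(M/Q) = 0.00889807 × (6053/294.030) = 0.183.

0.183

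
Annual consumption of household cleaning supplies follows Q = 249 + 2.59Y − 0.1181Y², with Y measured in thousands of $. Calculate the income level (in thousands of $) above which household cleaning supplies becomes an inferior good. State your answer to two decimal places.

dQ/dY = 2.59 − 0.2362Y.
The good is inferior where dQ/dY < 0. Setting dQ/dY = 0 gives Y = 2.59 / 0.2362 = 10.97.

10.97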